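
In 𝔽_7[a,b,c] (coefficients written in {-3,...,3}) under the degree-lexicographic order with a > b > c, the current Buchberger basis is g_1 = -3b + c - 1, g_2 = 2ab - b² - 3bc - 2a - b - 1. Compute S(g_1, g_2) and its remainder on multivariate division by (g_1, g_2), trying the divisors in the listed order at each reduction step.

lcm(LM(g_1), LM(g_2)) = ab.
S = (lcm/LT(g_1))·g_1 − (lcm/LT(g_2))·g_2 = 2ac - 3b² - 2bc - a - 3b - 3.
Reduce S modulo (g_1, g_2) in that order:
  leading term ac: no divisor's leading term divides it; move 2ac to the remainder.
  leading term b²: subtract (b)·g_1 from -3b² - 2bc - a - 3b - 3 → -3bc - a - 2b - 3
  leading term bc: subtract (c)·g_1 from -3bc - a - 2b - 3 → -c² - a - 2b + c - 3
  leading term c²: no divisor's leading term divides it; move -c² to the remainder.
  leading term a: no divisor's leading term divides it; move -a to the remainder.
  leading term b: subtract (3)·g_1 from -2b + c - 3 → -2c
  leading term c: no divisor's leading term divides it; move -2c to the remainder.
The remainder 2ac - c² - a - 2c is nonzero, so it would be added as the next basis element.

S(g_1, g_2) = 2ac - 3b² - 2bc - a - 3b - 3; remainder on division = 2ac - c² - a - 2c.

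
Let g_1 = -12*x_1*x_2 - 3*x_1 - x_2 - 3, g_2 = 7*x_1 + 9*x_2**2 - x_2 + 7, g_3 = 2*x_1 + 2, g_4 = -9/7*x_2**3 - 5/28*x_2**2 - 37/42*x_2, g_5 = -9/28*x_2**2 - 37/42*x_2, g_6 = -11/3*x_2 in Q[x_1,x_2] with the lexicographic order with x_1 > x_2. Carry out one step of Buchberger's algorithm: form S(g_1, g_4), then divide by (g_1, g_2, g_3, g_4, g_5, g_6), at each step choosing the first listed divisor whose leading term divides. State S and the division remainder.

S(g_1, g_4) = 1/9*x_1*x_2**2 - 37/54*x_1*x_2 + 1/12*x_2**3 + 1/4*x_2**2; remainder on division = 0.

lcm(LM(g_1), LM(g_4)) = x_1*x_2**3.
S = (lcm/LT(g_1))·g_1 − (lcm/LT(g_4))·g_4 = 1/9*x_1*x_2**2 - 37/54*x_1*x_2 + 1/12*x_2**3 + 1/4*x_2**2.
Reduce S modulo (g_1, g_2, g_3, g_4, g_5, g_6) in that order:
  leading term x_1*x_2**2: subtract (-1/108*x_2)·g_1 from 1/9*x_1*x_2**2 - 37/54*x_1*x_2 + 1/12*x_2**3 + 1/4*x_2**2 → -77/108*x_1*x_2 + 1/12*x_2**3 + 13/54*x_2**2 - 1/36*x_2
  leading term x_1*x_2: subtract (77/1296)·g_1 from -77/108*x_1*x_2 + 1/12*x_2**3 + 13/54*x_2**2 - 1/36*x_2 → 77/432*x_1 + 1/12*x_2**3 + 13/54*x_2**2 + 41/1296*x_2 + 77/432
  leading term x_1: subtract (11/432)·g_2 from 77/432*x_1 + 1/12*x_2**3 + 13/54*x_2**2 + 41/1296*x_2 + 77/432 → 1/12*x_2**3 + 5/432*x_2**2 + 37/648*x_2
  leading term x_2**3: subtract (-7/108)·g_4 from 1/12*x_2**3 + 5/432*x_2**2 + 37/648*x_2 → 0
The remainder is 0, so this S-polynomial contributes no new basis element.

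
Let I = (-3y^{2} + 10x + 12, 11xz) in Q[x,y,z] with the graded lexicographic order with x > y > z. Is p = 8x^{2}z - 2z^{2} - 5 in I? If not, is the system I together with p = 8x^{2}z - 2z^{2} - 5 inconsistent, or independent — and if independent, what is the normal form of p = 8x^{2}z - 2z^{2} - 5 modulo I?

8x^{2}z - 2z^{2} - 5 is independent of I; its normal form modulo I is -2z^{2} - 5.

First compute the reduced Gröbner basis of I by Buchberger's algorithm.
f_1 = -3y^{2} + 10x + 12, LT = y^{2}.
f_2 = 11xz, LT = xz.

The S-polynomials (S(f_1,f_2)) all reduce to 0 modulo the current basis, so we have a Gröbner basis.
Inter-reduce: drop elements whose leading term is divisible by another's, tail-reduce, and make monic.
Reduced Gröbner basis: {xz, y^{2} - \tfrac{10}{3}x - 4}.
Label its elements g_1 = xz, g_2 = y^{2} - \tfrac{10}{3}x - 4.

Reduce p = 8x^{2}z - 2z^{2} - 5 modulo G:
  leading term x^{2}z: subtract (8x)·g_1 from 8x^{2}z - 2z^{2} - 5 → -2z^{2} - 5
  leading term z^{2}: no divisor's leading term divides it; move -2z^{2} to the remainder.
  leading term 1: no divisor's leading term divides it; move -5 to the remainder.
  normal form = -2z^{2} - 5.
The normal form is nonzero, so p ∉ I. Since p minus its normal form lies in I, I + (p) = I + (r) where r = -2z^{2} - 5; decide whether this ideal is the whole ring.
Run Buchberger on G together with r (pairs among the g_i already reduce to 0 since G is a Gröbner basis):
g_1 = xz, LT = xz.
g_2 = y^{2} - \tfrac{10}{3}x - 4, LT = y^{2}.
r = -2z^{2} - 5, LT = z^{2}.

S(g_1,r): lcm = xz^{2}. S = -\tfrac{5}{2}x.
  reduce S modulo (g_1, g_2, r):
  remainder -\tfrac{5}{2}x ≠ 0; add m_4 = -\tfrac{5}{2}x to the basis.

The other S-polynomials (S(g_1,g_2), S(g_2,r), S(g_1,m_4), S(g_2,m_4), S(r,m_4)) all reduce to 0 modulo the current basis, so we have a Gröbner basis.
Inter-reduce: drop elements whose leading term is divisible by another's, tail-reduce, and make monic.
Reduced Gröbner basis: {y^{2} - 4, z^{2} + \tfrac{5}{2}, x}.
The reduced Gröbner basis of I + (p) is {y^{2} - 4, z^{2} + \tfrac{5}{2}, x} ≠ {1}, a proper ideal, so the enlarged system stays consistent: p is independent of I, with normal form -2z^{2} - 5.

The remainder on division by a Gröbner basis is unique — it is the normal form.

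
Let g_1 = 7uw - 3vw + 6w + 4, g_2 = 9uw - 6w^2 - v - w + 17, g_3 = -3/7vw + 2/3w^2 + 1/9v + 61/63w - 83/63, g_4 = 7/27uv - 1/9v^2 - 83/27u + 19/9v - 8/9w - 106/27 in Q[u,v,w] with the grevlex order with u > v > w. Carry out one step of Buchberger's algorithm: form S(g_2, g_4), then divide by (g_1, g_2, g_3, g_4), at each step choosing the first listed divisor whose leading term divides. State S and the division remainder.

S(g_2, g_4) = 3/7v^2w - 2/3vw^2 - 1/9v^2 + 83/7uw - 520/63vw + 24/7w^2 + 17/9v + 106/7w; remainder on division = 0.

lcm(LM(g_2), LM(g_4)) = uvw.
S = (lcm/LT(g_2))·g_2 − (lcm/LT(g_4))·g_4 = 3/7v^2w - 2/3vw^2 - 1/9v^2 + 83/7uw - 520/63vw + 24/7w^2 + 17/9v + 106/7w.
Reduce S modulo (g_1, g_2, g_3, g_4) in that order:
  leading term v^2w: subtract (-v)·g_3 from 3/7v^2w - 2/3vw^2 - 1/9v^2 + 83/7uw - 520/63vw + 24/7w^2 + 17/9v + 106/7w → 83/7uw - 51/7vw + 24/7w^2 + 4/7v + 106/7w
  leading term uw: subtract (83/49)·g_1 from 83/7uw - 51/7vw + 24/7w^2 + 4/7v + 106/7w → -108/49vw + 24/7w^2 + 4/7v + 244/49w - 332/49
  leading term vw: subtract (36/7)·g_3 from -108/49vw + 24/7w^2 + 4/7v + 244/49w - 332/49 → 0
The remainder is 0, so this S-polynomial contributes no new basis element.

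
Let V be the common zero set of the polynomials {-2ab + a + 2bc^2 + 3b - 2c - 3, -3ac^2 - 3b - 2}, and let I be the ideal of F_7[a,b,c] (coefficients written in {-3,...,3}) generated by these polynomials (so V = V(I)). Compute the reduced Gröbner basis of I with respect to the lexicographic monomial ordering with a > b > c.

G = {ab + 3a - bc^2 + 2b + c - 2, ac^2 + b + 3, b^2 + bc^4 - 2bc^2 - b - c^3 + 2c^2 + 2}

f_1 = -2ab + a + 2bc^2 + 3b - 2c - 3, LT = ab.
f_2 = -3ac^2 - 3b - 2, LT = ac^2.

S(f_1,f_2): lcm = abc^2. S = 3ac^2 - b^2 - bc^4 + 2bc^2 - 3b + c^3 - 2c^2.
  reduce S modulo (f_1, f_2):
  remainder -b^2 - bc^4 + 2bc^2 + b + c^3 - 2c^2 - 2 ≠ 0; add g_3 = -b^2 - bc^4 + 2bc^2 + b + c^3 - 2c^2 - 2 to the basis.

The other S-polynomials (S(f_1,g_3), S(f_2,g_3)) all reduce to 0 modulo the current basis, so we have a Gröbner basis.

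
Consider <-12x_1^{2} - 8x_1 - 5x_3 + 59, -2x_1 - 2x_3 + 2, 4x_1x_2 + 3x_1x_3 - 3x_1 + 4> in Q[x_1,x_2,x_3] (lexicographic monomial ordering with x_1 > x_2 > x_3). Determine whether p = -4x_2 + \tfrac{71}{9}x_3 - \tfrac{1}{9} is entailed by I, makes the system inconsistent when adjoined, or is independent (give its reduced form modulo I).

Adjoining -4x_2 + \tfrac{71}{9}x_3 - \tfrac{1}{9} makes the ideal the whole ring: the system is inconsistent.

First compute the reduced Gröbner basis of I by Buchberger's algorithm.
f_1 = -12x_1^{2} - 8x_1 - 5x_3 + 59, LT = x_1^{2}.
f_2 = -2x_1 - 2x_3 + 2, LT = x_1.
f_3 = 4x_1x_2 + 3x_1x_3 - 3x_1 + 4, LT = x_1x_2.

S(f_1,f_2): lcm = x_1^{2}. S = -x_1x_3 + \tfrac{5}{3}x_1 + \tfrac{5}{12}x_3 - \tfrac{59}{12}.
  reduce S modulo (f_1, f_2, f_3):
  remainder x_3^{2} - \tfrac{9}{4}x_3 - \tfrac{13}{4} ≠ 0; add h_4 = x_3^{2} - \tfrac{9}{4}x_3 - \tfrac{13}{4} to the basis.

S(f_1,f_3): lcm = x_1^{2}x_2. S = -\tfrac{3}{4}x_1^{2}x_3 + \tfrac{3}{4}x_1^{2} + \tfrac{2}{3}x_1x_2 - x_1 + \tfrac{5}{12}x_2x_3 - \tfrac{59}{12}x_2.
  reduce S modulo (f_1, f_2, f_3, h_4):
  remainder -\tfrac{1}{4}x_2x_3 - \tfrac{17}{4}x_2 - \tfrac{155}{64}x_3 + \tfrac{101}{64} ≠ 0; add h_5 = -\tfrac{1}{4}x_2x_3 - \tfrac{17}{4}x_2 - \tfrac{155}{64}x_3 + \tfrac{101}{64} to the basis.

S(f_2,f_3): lcm = x_1x_2. S = -\tfrac{3}{4}x_1x_3 + \tfrac{3}{4}x_1 + x_2x_3 - x_2 - 1.
  reduce S modulo (f_1, f_2, f_3, h_4, h_5):
  remainder -18x_2 - \tfrac{19}{2}x_3 + \tfrac{17}{2} ≠ 0; add h_6 = -18x_2 - \tfrac{19}{2}x_3 + \tfrac{17}{2} to the basis.

The other S-polynomials (S(f_1,h_4), S(f_2,h_4), S(f_3,h_4), S(f_1,h_5), S(f_2,h_5), S(f_3,h_5), S(h_4,h_5), S(f_1,h_6), S(f_2,h_6), S(f_3,h_6), S(h_4,h_6), S(h_5,h_6)) all reduce to 0 modulo the current basis, so we have a Gröbner basis.
Inter-reduce: drop elements whose leading term is divisible by another's, tail-reduce, and make monic.
Reduced Gröbner basis: {x_1 + x_3 - 1, x_2 + \tfrac{19}{36}x_3 - \tfrac{17}{36}, x_3^{2} - \tfrac{9}{4}x_3 - \tfrac{13}{4}}.
Label its elements g_1 = x_1 + x_3 - 1, g_2 = x_2 + \tfrac{19}{36}x_3 - \tfrac{17}{36}, g_3 = x_3^{2} - \tfrac{9}{4}x_3 - \tfrac{13}{4}.

Reduce p = -4x_2 + \tfrac{71}{9}x_3 - \tfrac{1}{9} modulo G:
  leading term x_2: subtract (-4)·g_2 from -4x_2 + \tfrac{71}{9}x_3 - \tfrac{1}{9} → 10x_3 - 2
  leading term x_3: no divisor's leading term divides it; move 10x_3 to the remainder.
  leading term 1: no divisor's leading term divides it; move -2 to the remainder.
  normal form = 10x_3 - 2.
The normal form is nonzero, so p ∉ I. Since p minus its normal form lies in I, I + (p) = I + (r) where r = 10x_3 - 2; decide whether this ideal is the whole ring.
Run Buchberger on G together with r (pairs among the g_i already reduce to 0 since G is a Gröbner basis):
g_1 = x_1 + x_3 - 1, LT = x_1.
g_2 = x_2 + \tfrac{19}{36}x_3 - \tfrac{17}{36}, LT = x_2.
g_3 = x_3^{2} - \tfrac{9}{4}x_3 - \tfrac{13}{4}, LT = x_3^{2}.
r = 10x_3 - 2, LT = x_3.

S(g_3,r): lcm = x_3^{2}. S = -\tfrac{41}{20}x_3 - \tfrac{13}{4}.
  reduce S modulo (g_1, g_2, g_3, r):
  remainder -\tfrac{183}{50} ≠ 0; add m_5 = -\tfrac{183}{50} to the basis.

The other S-polynomials (S(g_1,g_2), S(g_1,g_3), S(g_1,r), S(g_2,g_3), S(g_2,r), S(g_1,m_5), S(g_2,m_5), S(g_3,m_5), S(r,m_5)) all reduce to 0 modulo the current basis, so we have a Gröbner basis.
Inter-reduce: drop elements whose leading term is divisible by another's, tail-reduce, and make monic.
Reduced Gröbner basis: {1}.
The reduced Gröbner basis of I + (p) is {1}: the ideal is the whole ring, so the enlarged system has no common solution — adjoining p is inconsistent.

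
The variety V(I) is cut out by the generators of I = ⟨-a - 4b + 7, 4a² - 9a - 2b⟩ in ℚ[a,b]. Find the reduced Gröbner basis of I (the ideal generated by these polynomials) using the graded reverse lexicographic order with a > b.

f_1 = -a - 4b + 7, LT = a.
f_2 = 4a² - 9a - 2b, LT = a².

S(f_1,f_2): lcm = a². S = 4ab - 19/4a + ½b.
  leading term ab: subtract (-4b)·f_1 from 4ab - 19/4a + ½b → -16b² - 19/4a + 57/2b
  leading term b²: no divisor's leading term divides it; move -16b² to the remainder.
  leading term a: subtract (19/4)·f_1 from -19/4a + 57/2b → 95/2b - 133/4
  leading term b: no divisor's leading term divides it; move 95/2b to the remainder.
  leading term 1: no divisor's leading term divides it; move -133/4 to the remainder.
  remainder -16b² + 95/2b - 133/4 ≠ 0; add g_3 = -16b² + 95/2b - 133/4 to the basis.

The other S-polynomials (S(f_1,g_3), S(f_2,g_3)) all reduce to 0 modulo the current basis, so we have a Gröbner basis.
Inter-reduce: drop elements whose leading term is divisible by another's, tail-reduce, and make monic.

G = {b² - 95/32b + 133/64, a + 4b - 7}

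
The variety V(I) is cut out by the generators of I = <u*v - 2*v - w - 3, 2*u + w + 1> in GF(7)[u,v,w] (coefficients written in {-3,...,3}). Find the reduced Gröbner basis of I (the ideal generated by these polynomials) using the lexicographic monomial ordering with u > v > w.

f_1 = u*v - 2*v - w - 3, LT = u*v.
f_2 = 2*u + w + 1, LT = u.

S(f_1,f_2): lcm = u*v. S = 3*v*w + v - w - 3.
  reduce S modulo (f_1, f_2):
  remainder 3*v*w + v - w - 3 ≠ 0; add g_3 = 3*v*w + v - w - 3 to the basis.

The other S-polynomials (S(f_1,g_3), S(f_2,g_3)) all reduce to 0 modulo the current basis, so we have a Gröbner basis.
Inter-reduce: drop elements whose leading term is divisible by another's, tail-reduce, and make monic.

G = {u - 3*w - 3, v*w - 2*v + 2*w - 1}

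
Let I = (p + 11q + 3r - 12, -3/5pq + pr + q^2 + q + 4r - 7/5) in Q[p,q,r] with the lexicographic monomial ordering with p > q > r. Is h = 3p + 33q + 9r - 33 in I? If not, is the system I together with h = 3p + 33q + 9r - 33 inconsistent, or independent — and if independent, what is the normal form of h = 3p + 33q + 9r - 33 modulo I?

First compute the reduced Gröbner basis of I by Buchberger's algorithm.
f_1 = p + 11q + 3r - 12, LT = p.
f_2 = -3/5pq + pr + q^2 + q + 4r - 7/5, LT = pq.

S(f_1,f_2): lcm = pq. S = 5/3pr + 38/3q^2 + 3qr - 31/3q + 20/3r - 7/3.
  leading term pr: subtract (5/3r)·f_1 from 5/3pr + 38/3q^2 + 3qr - 31/3q + 20/3r - 7/3 → 38/3q^2 - 46/3qr - 31/3q - 5r^2 + 80/3r - 7/3
  leading term q^2: no divisor's leading term divides it; move 38/3q^2 to the remainder.
  leading term qr: no divisor's leading term divides it; move -46/3qr to the remainder.
  leading term q: no divisor's leading term divides it; move -31/3q to the remainder.
  leading term r^2: no divisor's leading term divides it; move -5r^2 to the remainder.
  leading term r: no divisor's leading term divides it; move 80/3r to the remainder.
  leading term 1: no divisor's leading term divides it; move -7/3 to the remainder.
  remainder 38/3q^2 - 46/3qr - 31/3q - 5r^2 + 80/3r - 7/3 ≠ 0; add k_3 = 38/3q^2 - 46/3qr - 31/3q - 5r^2 + 80/3r - 7/3 to the basis.

S(f_1,k_3): leading monomials are coprime, so the S-polynomial reduces to 0 (Buchberger's first criterion).
S(f_2,k_3): lcm = pq^2. S = -26/57pqr + 31/38pq + 15/38pr^2 - 40/19pr + 7/38p - 5/3q^3 - 5/3q^2 - 20/3qr + 7/3q.
  leading term pqr: subtract (-26/57qr)·f_1 from -26/57pqr + 31/38pq + 15/38pr^2 - 40/19pr + 7/38p - 5/3q^3 - 5/3q^2 - 20/3qr + 7/3q → 31/38pq + 15/38pr^2 - 40/19pr + 7/38p - 5/3q^3 + 286/57q^2r - 5/3q^2 + 26/19qr^2 - 692/57qr + 7/3q
  leading term pq: subtract (31/38q)·f_1 from 31/38pq + 15/38pr^2 - 40/19pr + 7/38p - 5/3q^3 + 286/57q^2r - 5/3q^2 + 26/19qr^2 - 692/57qr + 7/3q → 15/38pr^2 - 40/19pr + 7/38p - 5/3q^3 + 286/57q^2r - 1213/114q^2 + 26/19qr^2 - 1663/114qr + 691/57q
  leading term pr^2: subtract (15/38r^2)·f_1 from 15/38pr^2 - 40/19pr + 7/38p - 5/3q^3 + 286/57q^2r - 1213/114q^2 + 26/19qr^2 - 1663/114qr + 691/57q → -40/19pr + 7/38p - 5/3q^3 + 286/57q^2r - 1213/114q^2 - 113/38qr^2 - 1663/114qr + 691/57q - 45/38r^3 + 90/19r^2
  leading term pr: subtract (-40/19r)·f_1 from -40/19pr + 7/38p - 5/3q^3 + 286/57q^2r - 1213/114q^2 - 113/38qr^2 - 1663/114qr + 691/57q - 45/38r^3 + 90/19r^2 → 7/38p - 5/3q^3 + 286/57q^2r - 1213/114q^2 - 113/38qr^2 + 977/114qr + 691/57q - 45/38r^3 + 210/19r^2 - 480/19r
  leading term p: subtract (7/38)·f_1 from 7/38p - 5/3q^3 + 286/57q^2r - 1213/114q^2 - 113/38qr^2 + 977/114qr + 691/57q - 45/38r^3 + 210/19r^2 - 480/19r → -5/3q^3 + 286/57q^2r - 1213/114q^2 - 113/38qr^2 + 977/114qr + 1151/114q - 45/38r^3 + 210/19r^2 - 981/38r + 42/19
  leading term q^3: subtract (-5/38q)·k_3 from -5/3q^3 + 286/57q^2r - 1213/114q^2 - 113/38qr^2 + 977/114qr + 1151/114q - 45/38r^3 + 210/19r^2 - 981/38r + 42/19 → 3q^2r - 12q^2 - 69/19qr^2 + 459/38qr + 186/19q - 45/38r^3 + 210/19r^2 - 981/38r + 42/19
  leading term q^2r: subtract (9/38r)·k_3 from 3q^2r - 12q^2 - 69/19qr^2 + 459/38qr + 186/19q - 45/38r^3 + 210/19r^2 - 981/38r + 42/19 → -12q^2 + 276/19qr + 186/19q + 90/19r^2 - 480/19r + 42/19
  leading term q^2: subtract (-18/19)·k_3 from -12q^2 + 276/19qr + 186/19q + 90/19r^2 - 480/19r + 42/19 → 0
  remainder 0.

Every S-polynomial of the final basis reduces to 0, so we have a Gröbner basis.
Inter-reduce: drop elements whose leading term is divisible by another's, tail-reduce, and make monic.
Reduced Gröbner basis: {p + 11q + 3r - 12, q^2 - 23/19qr - 31/38q - 15/38r^2 + 40/19r - 7/38}.
Label its elements g_1 = p + 11q + 3r - 12, g_2 = q^2 - 23/19qr - 31/38q - 15/38r^2 + 40/19r - 7/38.

Reduce h = 3p + 33q + 9r - 33 modulo G:
  leading term p: subtract (3)·g_1 from 3p + 33q + 9r - 33 → 3
  leading term 1: no divisor's leading term divides it; move 3 to the remainder.
  normal form = 3.
The normal form is nonzero, so h ∉ I. Since h minus its normal form lies in I, I + (h) = I + (n) where n = 3; decide whether this ideal is the whole ring.
Here n = 3 is a nonzero constant, hence a unit: 1 ∈ I + (h), the Gröbner basis of I + (h) is {1}, and the enlarged system has no common solution — adjoining h is inconsistent.

Adjoining 3p + 33q + 9r - 33 makes the ideal the whole ring: the system is inconsistent.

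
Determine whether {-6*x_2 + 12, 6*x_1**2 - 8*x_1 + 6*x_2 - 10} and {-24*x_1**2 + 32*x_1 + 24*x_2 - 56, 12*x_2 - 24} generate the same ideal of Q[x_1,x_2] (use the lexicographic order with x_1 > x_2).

For a fixed monomial order, each ideal has a unique reduced Gröbner basis; comparing bases decides equality.
Buchberger on the first generating set:
f_1 = -6*x_2 + 12, LT = x_2.
f_2 = 6*x_1**2 - 8*x_1 + 6*x_2 - 10, LT = x_1**2.

The S-polynomials (S(f_1,f_2)) all reduce to 0 modulo the current basis, so we have a Gröbner basis.
Inter-reduce: drop elements whose leading term is divisible by another's, tail-reduce, and make monic.
Reduced Gröbner basis: {x_1**2 - 4/3*x_1 + 1/3, x_2 - 2}.

Buchberger on the second generating set:
h_1 = -24*x_1**2 + 32*x_1 + 24*x_2 - 56, LT = x_1**2.
h_2 = 12*x_2 - 24, LT = x_2.

The S-polynomials (S(h_1,h_2)) all reduce to 0 modulo the current basis, so we have a Gröbner basis.
Inter-reduce: drop elements whose leading term is divisible by another's, tail-reduce, and make monic.
Reduced Gröbner basis: {x_1**2 - 4/3*x_1 + 1/3, x_2 - 2}.

Same reduced basis, so the two generating sets span the same ideal.
The same test decides containment: I ⊆ J iff every generator of I reduces to 0 modulo a Gröbner basis of J.

Yes, the ideals are equal.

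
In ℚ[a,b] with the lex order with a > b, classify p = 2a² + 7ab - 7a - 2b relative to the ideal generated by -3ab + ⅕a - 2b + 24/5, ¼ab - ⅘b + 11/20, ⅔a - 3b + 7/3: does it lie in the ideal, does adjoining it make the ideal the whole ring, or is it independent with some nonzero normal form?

First compute the reduced Gröbner basis of I by Buchberger's algorithm.
f_1 = -3ab + ⅕a - 2b + 24/5, LT = ab.
f_2 = ¼ab - ⅘b + 11/20, LT = ab.
f_3 = ⅔a - 3b + 7/3, LT = a.

S(f_1,f_2): lcm = ab. S = -1/15a + 58/15b - 19/5.
  leading term a: subtract (-1/10)·f_3 from -1/15a + 58/15b - 19/5 → 107/30b - 107/30
  leading term b: no divisor's leading term divides it; move 107/30b to the remainder.
  leading term 1: no divisor's leading term divides it; move -107/30 to the remainder.
  remainder 107/30b - 107/30 ≠ 0; add h_4 = 107/30b - 107/30 to the basis.

The other S-polynomials (S(f_1,f_3), S(f_2,f_3), S(f_1,h_4), S(f_2,h_4), S(f_3,h_4)) all reduce to 0 modulo the current basis, so we have a Gröbner basis.
Inter-reduce: drop elements whose leading term is divisible by another's, tail-reduce, and make monic.
Reduced Gröbner basis: {a - 1, b - 1}.
Label its elements g_1 = a - 1, g_2 = b - 1.

Reduce p = 2a² + 7ab - 7a - 2b modulo G:
  leading term a²: subtract (2a)·g_1 from 2a² + 7ab - 7a - 2b → 7ab - 5a - 2b
  leading term ab: subtract (7b)·g_1 from 7ab - 5a - 2b → -5a + 5b
  leading term a: subtract (-5)·g_1 from -5a + 5b → 5b - 5
  leading term b: subtract (5)·g_2 from 5b - 5 → 0
  normal form = 0.
Since the normal form is 0, p ∈ I.

2a² + 7ab - 7a - 2b lies in I (it reduces to 0).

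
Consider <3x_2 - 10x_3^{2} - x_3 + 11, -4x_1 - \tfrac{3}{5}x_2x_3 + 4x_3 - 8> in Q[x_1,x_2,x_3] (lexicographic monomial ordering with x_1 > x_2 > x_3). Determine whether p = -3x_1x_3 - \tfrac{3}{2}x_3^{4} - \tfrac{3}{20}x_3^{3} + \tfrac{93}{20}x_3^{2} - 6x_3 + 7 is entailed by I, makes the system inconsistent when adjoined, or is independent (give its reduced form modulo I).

First compute the reduced Gröbner basis of I by Buchberger's algorithm.
f_1 = 3x_2 - 10x_3^{2} - x_3 + 11, LT = x_2.
f_2 = -4x_1 - \tfrac{3}{5}x_2x_3 + 4x_3 - 8, LT = x_1.

The S-polynomials (S(f_1,f_2)) all reduce to 0 modulo the current basis, so we have a Gröbner basis.
Inter-reduce: drop elements whose leading term is divisible by another's, tail-reduce, and make monic.
Reduced Gröbner basis: {x_1 + \tfrac{1}{2}x_3^{3} + \tfrac{1}{20}x_3^{2} - \tfrac{31}{20}x_3 + 2, x_2 - \tfrac{10}{3}x_3^{2} - \tfrac{1}{3}x_3 + \tfrac{11}{3}}.
Label its elements g_1 = x_1 + \tfrac{1}{2}x_3^{3} + \tfrac{1}{20}x_3^{2} - \tfrac{31}{20}x_3 + 2, g_2 = x_2 - \tfrac{10}{3}x_3^{2} - \tfrac{1}{3}x_3 + \tfrac{11}{3}.

Reduce p = -3x_1x_3 - \tfrac{3}{2}x_3^{4} - \tfrac{3}{20}x_3^{3} + \tfrac{93}{20}x_3^{2} - 6x_3 + 7 modulo G:
  leading term x_1x_3: subtract (-3x_3)·g_1 from -3x_1x_3 - \tfrac{3}{2}x_3^{4} - \tfrac{3}{20}x_3^{3} + \tfrac{93}{20}x_3^{2} - 6x_3 + 7 → 7
  leading term 1: no divisor's leading term divides it; move 7 to the remainder.
  normal form = 7.
The normal form is nonzero, so p ∉ I. Since p minus its normal form lies in I, I + (p) = I + (r) where r = 7; decide whether this ideal is the whole ring.
Here r = 7 is a nonzero constant, hence a unit: 1 ∈ I + (p), the Gröbner basis of I + (p) is {1}, and the enlarged system has no common solution — adjoining p is inconsistent.

Adjoining -3x_1x_3 - \tfrac{3}{2}x_3^{4} - \tfrac{3}{20}x_3^{3} + \tfrac{93}{20}x_3^{2} - 6x_3 + 7 makes the ideal the whole ring: the system is inconsistent.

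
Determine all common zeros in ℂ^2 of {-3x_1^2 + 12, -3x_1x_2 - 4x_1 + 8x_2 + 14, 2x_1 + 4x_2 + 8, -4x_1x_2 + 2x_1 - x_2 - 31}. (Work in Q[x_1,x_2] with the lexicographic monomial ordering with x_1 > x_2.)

{(2, -3)}

Compute a lex Gröbner basis by Buchberger's algorithm.
f_1 = -3x_1^2 + 12, LT = x_1^2.
f_2 = -3x_1x_2 - 4x_1 + 8x_2 + 14, LT = x_1x_2.
f_3 = 2x_1 + 4x_2 + 8, LT = x_1.
f_4 = -4x_1x_2 + 2x_1 - x_2 - 31, LT = x_1x_2.

S(f_1,f_2): lcm = x_1^2x_2. S = -4/3x_1^2 + 8/3x_1x_2 + 14/3x_1 - 4x_2.
  leading term x_1^2: subtract (4/9)·f_1 from -4/3x_1^2 + 8/3x_1x_2 + 14/3x_1 - 4x_2 → 8/3x_1x_2 + 14/3x_1 - 4x_2 - 16/3
  leading term x_1x_2: subtract (-8/9)·f_2 from 8/3x_1x_2 + 14/3x_1 - 4x_2 - 16/3 → 10/9x_1 + 28/9x_2 + 64/9
  leading term x_1: subtract (5/9)·f_3 from 10/9x_1 + 28/9x_2 + 64/9 → 8/9x_2 + 8/3
  leading term x_2: no divisor's leading term divides it; move 8/9x_2 to the remainder.
  leading term 1: no divisor's leading term divides it; move 8/3 to the remainder.
  remainder 8/9x_2 + 8/3 ≠ 0; add h_5 = 8/9x_2 + 8/3 to the basis.

The other S-polynomials (S(f_1,f_3), S(f_1,f_4), S(f_2,f_3), S(f_2,f_4), S(f_3,f_4), S(f_1,h_5), S(f_2,h_5), S(f_3,h_5), S(f_4,h_5)) all reduce to 0 modulo the current basis, so we have a Gröbner basis.
Inter-reduce: drop elements whose leading term is divisible by another's, tail-reduce, and make monic.
Reduced Gröbner basis: {x_1 - 2, x_2 + 3}.

The lex basis is triangular: the last element involves only x_2. Solving x_2 + 3 = 0 gives x_2 ∈ {-3}; substituting each value into the earlier elements determines the remaining variables.
  x_2 = -3: the earlier basis element becomes x_1 - 2 = 0, giving x_1 = 2 — point (2, -3).
A lex Gröbner basis triangularizes the system, enabling back-substitution.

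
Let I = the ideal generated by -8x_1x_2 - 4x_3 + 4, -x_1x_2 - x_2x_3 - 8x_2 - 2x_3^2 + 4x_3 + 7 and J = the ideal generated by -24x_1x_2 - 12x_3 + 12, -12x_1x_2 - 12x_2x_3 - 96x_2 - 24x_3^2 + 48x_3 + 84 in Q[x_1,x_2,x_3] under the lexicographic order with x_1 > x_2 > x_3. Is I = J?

Yes, the ideals are equal.

Two ideals are equal iff their reduced Gröbner bases coincide (the reduced basis is unique for a fixed ordering).
Buchberger on the first generating set:
f_1 = -8x_1x_2 - 4x_3 + 4, LT = x_1x_2.
f_2 = -x_1x_2 - x_2x_3 - 8x_2 - 2x_3^2 + 4x_3 + 7, LT = x_1x_2.

S(f_1,f_2): lcm = x_1x_2. S = -x_2x_3 - 8x_2 - 2x_3^2 + 9/2x_3 + 13/2.
  leading term x_2x_3: no divisor's leading term divides it; move -x_2x_3 to the remainder.
  leading term x_2: no divisor's leading term divides it; move -8x_2 to the remainder.
  leading term x_3^2: no divisor's leading term divides it; move -2x_3^2 to the remainder.
  leading term x_3: no divisor's leading term divides it; move 9/2x_3 to the remainder.
  leading term 1: no divisor's leading term divides it; move 13/2 to the remainder.
  remainder -x_2x_3 - 8x_2 - 2x_3^2 + 9/2x_3 + 13/2 ≠ 0; add g_3 = -x_2x_3 - 8x_2 - 2x_3^2 + 9/2x_3 + 13/2 to the basis.

S(f_1,g_3): lcm = x_1x_2x_3. S = -8x_1x_2 - 2x_1x_3^2 + 9/2x_1x_3 + 13/2x_1 + 1/2x_3^2 - 1/2x_3.
  leading term x_1x_2: subtract (1)·f_1 from -8x_1x_2 - 2x_1x_3^2 + 9/2x_1x_3 + 13/2x_1 + 1/2x_3^2 - 1/2x_3 → -2x_1x_3^2 + 9/2x_1x_3 + 13/2x_1 + 1/2x_3^2 + 7/2x_3 - 4
  leading term x_1x_3^2: no divisor's leading term divides it; move -2x_1x_3^2 to the remainder.
  leading term x_1x_3: no divisor's leading term divides it; move 9/2x_1x_3 to the remainder.
  leading term x_1: no divisor's leading term divides it; move 13/2x_1 to the remainder.
  leading term x_3^2: no divisor's leading term divides it; move 1/2x_3^2 to the remainder.
  leading term x_3: no divisor's leading term divides it; move 7/2x_3 to the remainder.
  leading term 1: no divisor's leading term divides it; move -4 to the remainder.
  remainder -2x_1x_3^2 + 9/2x_1x_3 + 13/2x_1 + 1/2x_3^2 + 7/2x_3 - 4 ≠ 0; add g_4 = -2x_1x_3^2 + 9/2x_1x_3 + 13/2x_1 + 1/2x_3^2 + 7/2x_3 - 4 to the basis.

The other S-polynomials (S(f_2,g_3), S(f_1,g_4), S(f_2,g_4), S(g_3,g_4)) all reduce to 0 modulo the current basis, so we have a Gröbner basis.
Inter-reduce: drop elements whose leading term is divisible by another's, tail-reduce, and make monic.
Reduced Gröbner basis: {x_1x_2 + 1/2x_3 - 1/2, x_1x_3^2 - 9/4x_1x_3 - 13/4x_1 - 1/4x_3^2 - 7/4x_3 + 2, x_2x_3 + 8x_2 + 2x_3^2 - 9/2x_3 - 13/2}.

Buchberger on the second generating set:
h_1 = -24x_1x_2 - 12x_3 + 12, LT = x_1x_2.
h_2 = -12x_1x_2 - 12x_2x_3 - 96x_2 - 24x_3^2 + 48x_3 + 84, LT = x_1x_2.

S(h_1,h_2): lcm = x_1x_2. S = -x_2x_3 - 8x_2 - 2x_3^2 + 9/2x_3 + 13/2.
  leading term x_2x_3: no divisor's leading term divides it; move -x_2x_3 to the remainder.
  leading term x_2: no divisor's leading term divides it; move -8x_2 to the remainder.
  leading term x_3^2: no divisor's leading term divides it; move -2x_3^2 to the remainder.
  leading term x_3: no divisor's leading term divides it; move 9/2x_3 to the remainder.
  leading term 1: no divisor's leading term divides it; move 13/2 to the remainder.
  remainder -x_2x_3 - 8x_2 - 2x_3^2 + 9/2x_3 + 13/2 ≠ 0; add k_3 = -x_2x_3 - 8x_2 - 2x_3^2 + 9/2x_3 + 13/2 to the basis.

S(h_1,k_3): lcm = x_1x_2x_3. S = -8x_1x_2 - 2x_1x_3^2 + 9/2x_1x_3 + 13/2x_1 + 1/2x_3^2 - 1/2x_3.
  leading term x_1x_2: subtract (1/3)·h_1 from -8x_1x_2 - 2x_1x_3^2 + 9/2x_1x_3 + 13/2x_1 + 1/2x_3^2 - 1/2x_3 → -2x_1x_3^2 + 9/2x_1x_3 + 13/2x_1 + 1/2x_3^2 + 7/2x_3 - 4
  leading term x_1x_3^2: no divisor's leading term divides it; move -2x_1x_3^2 to the remainder.
  leading term x_1x_3: no divisor's leading term divides it; move 9/2x_1x_3 to the remainder.
  leading term x_1: no divisor's leading term divides it; move 13/2x_1 to the remainder.
  leading term x_3^2: no divisor's leading term divides it; move 1/2x_3^2 to the remainder.
  leading term x_3: no divisor's leading term divides it; move 7/2x_3 to the remainder.
  leading term 1: no divisor's leading term divides it; move -4 to the remainder.
  remainder -2x_1x_3^2 + 9/2x_1x_3 + 13/2x_1 + 1/2x_3^2 + 7/2x_3 - 4 ≠ 0; add k_4 = -2x_1x_3^2 + 9/2x_1x_3 + 13/2x_1 + 1/2x_3^2 + 7/2x_3 - 4 to the basis.

The other S-polynomials (S(h_2,k_3), S(h_1,k_4), S(h_2,k_4), S(k_3,k_4)) all reduce to 0 modulo the current basis, so we have a Gröbner basis.
Inter-reduce: drop elements whose leading term is divisible by another's, tail-reduce, and make monic.
Reduced Gröbner basis: {x_1x_2 + 1/2x_3 - 1/2, x_1x_3^2 - 9/4x_1x_3 - 13/4x_1 - 1/4x_3^2 - 7/4x_3 + 2, x_2x_3 + 8x_2 + 2x_3^2 - 9/2x_3 - 13/2}.

Same reduced basis, so the two generating sets span the same ideal.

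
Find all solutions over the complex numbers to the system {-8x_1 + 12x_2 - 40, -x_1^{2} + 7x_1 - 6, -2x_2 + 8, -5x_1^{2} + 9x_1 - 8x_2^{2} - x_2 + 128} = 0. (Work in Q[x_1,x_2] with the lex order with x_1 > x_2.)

Compute a lex Gröbner basis by Buchberger's algorithm.
f_1 = -8x_1 + 12x_2 - 40, LT = x_1.
f_2 = -x_1^{2} + 7x_1 - 6, LT = x_1^{2}.
f_3 = -2x_2 + 8, LT = x_2.
f_4 = -5x_1^{2} + 9x_1 - 8x_2^{2} - x_2 + 128, LT = x_1^{2}.

S(f_1,f_2): lcm = x_1^{2}. S = -\tfrac{3}{2}x_1x_2 + 12x_1 - 6.
  leading term x_1x_2: subtract (\tfrac{3}{16}x_2)·f_1 from -\tfrac{3}{2}x_1x_2 + 12x_1 - 6 → 12x_1 - \tfrac{9}{4}x_2^{2} + \tfrac{15}{2}x_2 - 6
  leading term x_1: subtract (-\tfrac{3}{2})·f_1 from 12x_1 - \tfrac{9}{4}x_2^{2} + \tfrac{15}{2}x_2 - 6 → -\tfrac{9}{4}x_2^{2} + \tfrac{51}{2}x_2 - 66
  leading term x_2^{2}: subtract (\tfrac{9}{8}x_2)·f_3 from -\tfrac{9}{4}x_2^{2} + \tfrac{51}{2}x_2 - 66 → \tfrac{33}{2}x_2 - 66
  leading term x_2: subtract (-\tfrac{33}{4})·f_3 from \tfrac{33}{2}x_2 - 66 → 0
  remainder 0.

S(f_1,f_3): leading monomials are coprime, so the S-polynomial reduces to 0 (Buchberger's first criterion).
S(f_1,f_4): lcm = x_1^{2}. S = -\tfrac{3}{2}x_1x_2 + \tfrac{34}{5}x_1 - \tfrac{8}{5}x_2^{2} - \tfrac{1}{5}x_2 + \tfrac{128}{5}.
  leading term x_1x_2: subtract (\tfrac{3}{16}x_2)·f_1 from -\tfrac{3}{2}x_1x_2 + \tfrac{34}{5}x_1 - \tfrac{8}{5}x_2^{2} - \tfrac{1}{5}x_2 + \tfrac{128}{5} → \tfrac{34}{5}x_1 - \tfrac{77}{20}x_2^{2} + \tfrac{73}{10}x_2 + \tfrac{128}{5}
  leading term x_1: subtract (-\tfrac{17}{20})·f_1 from \tfrac{34}{5}x_1 - \tfrac{77}{20}x_2^{2} + \tfrac{73}{10}x_2 + \tfrac{128}{5} → -\tfrac{77}{20}x_2^{2} + \tfrac{35}{2}x_2 - \tfrac{42}{5}
  leading term x_2^{2}: subtract (\tfrac{77}{40}x_2)·f_3 from -\tfrac{77}{20}x_2^{2} + \tfrac{35}{2}x_2 - \tfrac{42}{5} → \tfrac{21}{10}x_2 - \tfrac{42}{5}
  leading term x_2: subtract (-\tfrac{21}{20})·f_3 from \tfrac{21}{10}x_2 - \tfrac{42}{5} → 0
  remainder 0.

S(f_2,f_3): leading monomials are coprime, so the S-polynomial reduces to 0 (Buchberger's first criterion).
S(f_2,f_4): lcm = x_1^{2}. S = -\tfrac{26}{5}x_1 - \tfrac{8}{5}x_2^{2} - \tfrac{1}{5}x_2 + \tfrac{158}{5}.
  leading term x_1: subtract (\tfrac{13}{20})·f_1 from -\tfrac{26}{5}x_1 - \tfrac{8}{5}x_2^{2} - \tfrac{1}{5}x_2 + \tfrac{158}{5} → -\tfrac{8}{5}x_2^{2} - 8x_2 + \tfrac{288}{5}
  leading term x_2^{2}: subtract (\tfrac{4}{5}x_2)·f_3 from -\tfrac{8}{5}x_2^{2} - 8x_2 + \tfrac{288}{5} → -\tfrac{72}{5}x_2 + \tfrac{288}{5}
  leading term x_2: subtract (\tfrac{36}{5})·f_3 from -\tfrac{72}{5}x_2 + \tfrac{288}{5} → 0
  remainder 0.

S(f_3,f_4): leading monomials are coprime, so the S-polynomial reduces to 0 (Buchberger's first criterion).
Every S-polynomial of the final basis reduces to 0, so we have a Gröbner basis.
Inter-reduce: drop elements whose leading term is divisible by another's, tail-reduce, and make monic.
Reduced Gröbner basis: {x_1 - 1, x_2 - 4}.

Elimination: the polynomial x_2 - 4 lies in the elimination ideal for x_2, so x_2 ∈ {4}. For each such x_2, the remaining basis elements (now univariate) give the rest of the solution.
  x_2 = 4: the earlier basis element becomes x_1 - 1 = 0, giving x_1 = 1 — point (1, 4).

{(1, 4)}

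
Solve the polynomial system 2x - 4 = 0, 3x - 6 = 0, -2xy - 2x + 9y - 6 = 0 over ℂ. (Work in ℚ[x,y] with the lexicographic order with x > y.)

Compute a lex Gröbner basis by Buchberger's algorithm.
f_1 = 2x - 4, LT = x.
f_2 = 3x - 6, LT = x.
f_3 = -2xy - 2x + 9y - 6, LT = xy.

S(f_1,f_3): lcm = xy. S = -x + 5/2y - 3.
  leading term x: subtract (-½)·f_1 from -x + 5/2y - 3 → 5/2y - 5
  leading term y: no divisor's leading term divides it; move 5/2y to the remainder.
  leading term 1: no divisor's leading term divides it; move -5 to the remainder.
  remainder 5/2y - 5 ≠ 0; add h_4 = 5/2y - 5 to the basis.

The other S-polynomials (S(f_1,f_2), S(f_2,f_3), S(f_1,h_4), S(f_2,h_4), S(f_3,h_4)) all reduce to 0 modulo the current basis, so we have a Gröbner basis.
Inter-reduce: drop elements whose leading term is divisible by another's, tail-reduce, and make monic.
Reduced Gröbner basis: {x - 2, y - 2}.

A lex Gröbner basis eliminates variables successively. Here y - 2 depends only on y, with roots {2}; lifting each root through the earlier basis elements recovers the full solutions.
  y = 2: the earlier basis element becomes x - 2 = 0, giving x = 2 — point (2, 2).

{(2, 2)}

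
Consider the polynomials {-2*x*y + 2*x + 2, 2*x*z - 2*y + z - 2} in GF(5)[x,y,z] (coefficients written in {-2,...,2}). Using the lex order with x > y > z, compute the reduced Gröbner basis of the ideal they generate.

f_1 = -2*x*y + 2*x + 2, LT = x*y.
f_2 = 2*x*z - 2*y + z - 2, LT = x*z.

S(f_1,f_2): lcm = x*y*z. S = -x*z + y**2 + 2*y*z + y - z.
  reduce S modulo (f_1, f_2):
  remainder y**2 + 2*y*z + 2*z - 1 ≠ 0; add g_3 = y**2 + 2*y*z + 2*z - 1 to the basis.

The other S-polynomials (S(f_1,g_3), S(f_2,g_3)) all reduce to 0 modulo the current basis, so we have a Gröbner basis.

G = {x*y - x - 1, x*z - y - 2*z - 1, y**2 + 2*y*z + 2*z - 1}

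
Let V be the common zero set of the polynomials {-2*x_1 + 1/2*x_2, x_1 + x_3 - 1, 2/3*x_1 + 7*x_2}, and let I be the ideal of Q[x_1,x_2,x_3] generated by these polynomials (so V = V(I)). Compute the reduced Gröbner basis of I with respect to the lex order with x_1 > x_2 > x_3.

G = {x_1, x_2, x_3 - 1}

The reduced Gröbner basis is the canonical form of the ideal for this ordering.

f_1 = -2*x_1 + 1/2*x_2, LT = x_1.
f_2 = x_1 + x_3 - 1, LT = x_1.
f_3 = 2/3*x_1 + 7*x_2, LT = x_1.

S(f_1,f_2): lcm = x_1. S = -1/4*x_2 - x_3 + 1.
  reduce S modulo (f_1, f_2, f_3):
  remainder -1/4*x_2 - x_3 + 1 ≠ 0; add g_4 = -1/4*x_2 - x_3 + 1 to the basis.

S(f_1,f_3): lcm = x_1. S = -43/4*x_2.
  reduce S modulo (f_1, f_2, f_3, g_4):
  remainder 43*x_3 - 43 ≠ 0; add g_5 = 43*x_3 - 43 to the basis.

The other S-polynomials (S(f_2,f_3), S(f_1,g_4), S(f_2,g_4), S(f_3,g_4), S(f_1,g_5), S(f_2,g_5), S(f_3,g_5), S(g_4,g_5)) all reduce to 0 modulo the current basis, so we have a Gröbner basis.
Inter-reduce: drop elements whose leading term is divisible by another's, tail-reduce, and make monic.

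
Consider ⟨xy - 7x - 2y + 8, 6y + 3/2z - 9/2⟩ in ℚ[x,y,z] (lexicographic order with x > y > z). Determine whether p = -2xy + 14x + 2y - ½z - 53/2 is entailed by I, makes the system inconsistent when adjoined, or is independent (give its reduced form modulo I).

First compute the reduced Gröbner basis of I by Buchberger's algorithm.
f_1 = xy - 7x - 2y + 8, LT = xy.
f_2 = 6y + 3/2z - 9/2, LT = y.

S(f_1,f_2): lcm = xy. S = -¼xz - 25/4x - 2y + 8.
  leading term xz: no divisor's leading term divides it; move -¼xz to the remainder.
  leading term x: no divisor's leading term divides it; move -25/4x to the remainder.
  leading term y: subtract (-⅓)·f_2 from -2y + 8 → ½z + 13/2
  leading term z: no divisor's leading term divides it; move ½z to the remainder.
  leading term 1: no divisor's leading term divides it; move 13/2 to the remainder.
  remainder -¼xz - 25/4x + ½z + 13/2 ≠ 0; add h_3 = -¼xz - 25/4x + ½z + 13/2 to the basis.

The other S-polynomials (S(f_1,h_3), S(f_2,h_3)) all reduce to 0 modulo the current basis, so we have a Gröbner basis.
Inter-reduce: drop elements whose leading term is divisible by another's, tail-reduce, and make monic.
Reduced Gröbner basis: {xz + 25x - 2z - 26, y + ¼z - ¾}.
Label its elements g_1 = xz + 25x - 2z - 26, g_2 = y + ¼z - ¾.

Reduce p = -2xy + 14x + 2y - ½z - 53/2 modulo G:
  leading term xy: subtract (-2x)·g_2 from -2xy + 14x + 2y - ½z - 53/2 → ½xz + 25/2x + 2y - ½z - 53/2
  leading term xz: subtract (½)·g_1 from ½xz + 25/2x + 2y - ½z - 53/2 → 2y + ½z - 27/2
  leading term y: subtract (2)·g_2 from 2y + ½z - 27/2 → -12
  leading term 1: no divisor's leading term divides it; move -12 to the remainder.
  normal form = -12.
The normal form is nonzero, so p ∉ I. Since p minus its normal form lies in I, I + (p) = I + (r) where r = -12; decide whether this ideal is the whole ring.
Here r = -12 is a nonzero constant, hence a unit: 1 ∈ I + (p), the Gröbner basis of I + (p) is {1}, and the enlarged system has no common solution — adjoining p is inconsistent.

Adjoining -2xy + 14x + 2y - ½z - 53/2 makes the ideal the whole ring: the system is inconsistent.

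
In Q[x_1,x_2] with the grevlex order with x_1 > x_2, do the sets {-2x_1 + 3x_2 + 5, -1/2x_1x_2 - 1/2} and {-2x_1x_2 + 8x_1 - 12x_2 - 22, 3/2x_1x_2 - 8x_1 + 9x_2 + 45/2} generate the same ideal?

No, the ideals differ.

For a fixed monomial order, each ideal has a unique reduced Gröbner basis; comparing bases decides equality.
Buchberger on the first generating set:
f_1 = -2x_1 + 3x_2 + 5, LT = x_1.
f_2 = -1/2x_1x_2 - 1/2, LT = x_1x_2.

S(f_1,f_2): lcm = x_1x_2. S = -3/2x_2^2 - 5/2x_2 - 1.
  leading term x_2^2: no divisor's leading term divides it; move -3/2x_2^2 to the remainder.
  leading term x_2: no divisor's leading term divides it; move -5/2x_2 to the remainder.
  leading term 1: no divisor's leading term divides it; move -1 to the remainder.
  remainder -3/2x_2^2 - 5/2x_2 - 1 ≠ 0; add g_3 = -3/2x_2^2 - 5/2x_2 - 1 to the basis.

The other S-polynomials (S(f_1,g_3), S(f_2,g_3)) all reduce to 0 modulo the current basis, so we have a Gröbner basis.
Inter-reduce: drop elements whose leading term is divisible by another's, tail-reduce, and make monic.
Reduced Gröbner basis: {x_2^2 + 5/3x_2 + 2/3, x_1 - 3/2x_2 - 5/2}.

Buchberger on the second generating set:
h_1 = -2x_1x_2 + 8x_1 - 12x_2 - 22, LT = x_1x_2.
h_2 = 3/2x_1x_2 - 8x_1 + 9x_2 + 45/2, LT = x_1x_2.

S(h_1,h_2): lcm = x_1x_2. S = 4/3x_1 - 4.
  leading term x_1: no divisor's leading term divides it; move 4/3x_1 to the remainder.
  leading term 1: no divisor's leading term divides it; move -4 to the remainder.
  remainder 4/3x_1 - 4 ≠ 0; add k_3 = 4/3x_1 - 4 to the basis.

S(h_1,k_3): lcm = x_1x_2. S = -4x_1 + 9x_2 + 11.
  leading term x_1: subtract (-3)·k_3 from -4x_1 + 9x_2 + 11 → 9x_2 - 1
  leading term x_2: no divisor's leading term divides it; move 9x_2 to the remainder.
  leading term 1: no divisor's leading term divides it; move -1 to the remainder.
  remainder 9x_2 - 1 ≠ 0; add k_4 = 9x_2 - 1 to the basis.

The other S-polynomials (S(h_2,k_3), S(h_1,k_4), S(h_2,k_4), S(k_3,k_4)) all reduce to 0 modulo the current basis, so we have a Gröbner basis.
Inter-reduce: drop elements whose leading term is divisible by another's, tail-reduce, and make monic.
Reduced Gröbner basis: {x_1 - 3, x_2 - 1/9}.

The bases are distinct; the ideals are different.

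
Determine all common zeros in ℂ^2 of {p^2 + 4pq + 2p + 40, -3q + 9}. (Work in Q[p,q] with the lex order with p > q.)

{(-10, 3), (-4, 3)}

Compute a lex Gröbner basis by Buchberger's algorithm.
f_1 = p^2 + 4pq + 2p + 40, LT = p^2.
f_2 = -3q + 9, LT = q.

The S-polynomials (S(f_1,f_2)) all reduce to 0 modulo the current basis, so we have a Gröbner basis.
Inter-reduce: drop elements whose leading term is divisible by another's, tail-reduce, and make monic.
Reduced Gröbner basis: {p^2 + 14p + 40, q - 3}.

Since the basis is lex-ordered, q - 3 is univariate in q. Its roots are {3}. Back-substituting each root into the other basis elements fixes the other coordinates.
  q = 3: the earlier basis element becomes p^2 + 14p + 40 = 0, giving p = -10, -4 — points (-10, 3), (-4, 3).
Substituting each solution back into the original system confirms all equations vanish.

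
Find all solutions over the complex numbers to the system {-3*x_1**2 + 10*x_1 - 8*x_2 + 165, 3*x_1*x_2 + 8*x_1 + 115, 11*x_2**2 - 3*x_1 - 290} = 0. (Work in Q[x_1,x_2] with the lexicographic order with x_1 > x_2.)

Compute a lex Gröbner basis by Buchberger's algorithm.
f_1 = -3*x_1**2 + 10*x_1 - 8*x_2 + 165, LT = x_1**2.
f_2 = 3*x_1*x_2 + 8*x_1 + 115, LT = x_1*x_2.
f_3 = -3*x_1 + 11*x_2**2 - 290, LT = x_1.

S(f_1,f_2): lcm = x_1**2*x_2. S = -8/3*x_1**2 - 10/3*x_1*x_2 - 115/3*x_1 + 8/3*x_2**2 - 55*x_2.
  leading term x_1**2: subtract (8/9)·f_1 from -8/3*x_1**2 - 10/3*x_1*x_2 - 115/3*x_1 + 8/3*x_2**2 - 55*x_2 → -10/3*x_1*x_2 - 425/9*x_1 + 8/3*x_2**2 - 431/9*x_2 - 440/3
  leading term x_1*x_2: subtract (-10/9)·f_2 from -10/3*x_1*x_2 - 425/9*x_1 + 8/3*x_2**2 - 431/9*x_2 - 440/3 → -115/3*x_1 + 8/3*x_2**2 - 431/9*x_2 - 170/9
  leading term x_1: subtract (115/9)·f_3 from -115/3*x_1 + 8/3*x_2**2 - 431/9*x_2 - 170/9 → -1241/9*x_2**2 - 431/9*x_2 + 11060/3
  leading term x_2**2: no divisor's leading term divides it; move -1241/9*x_2**2 to the remainder.
  leading term x_2: no divisor's leading term divides it; move -431/9*x_2 to the remainder.
  leading term 1: no divisor's leading term divides it; move 11060/3 to the remainder.
  remainder -1241/9*x_2**2 - 431/9*x_2 + 11060/3 ≠ 0; add h_4 = -1241/9*x_2**2 - 431/9*x_2 + 11060/3 to the basis.

S(f_1,f_3): lcm = x_1**2. S = 11/3*x_1*x_2**2 - 100*x_1 + 8/3*x_2 - 55.
  leading term x_1*x_2**2: subtract (11/9*x_2)·f_2 from 11/3*x_1*x_2**2 - 100*x_1 + 8/3*x_2 - 55 → -88/9*x_1*x_2 - 100*x_1 - 1241/9*x_2 - 55
  leading term x_1*x_2: subtract (-88/27)·f_2 from -88/9*x_1*x_2 - 100*x_1 - 1241/9*x_2 - 55 → -1996/27*x_1 - 1241/9*x_2 + 8635/27
  leading term x_1: subtract (1996/81)·f_3 from -1996/27*x_1 - 1241/9*x_2 + 8635/27 → -21956/81*x_2**2 - 1241/9*x_2 + 604745/81
  leading term x_2**2: subtract (21956/11169)·h_4 from -21956/81*x_2**2 - 1241/9*x_2 + 604745/81 → -4397693/100521*x_2 + 21988465/100521
  leading term x_2: no divisor's leading term divides it; move -4397693/100521*x_2 to the remainder.
  leading term 1: no divisor's leading term divides it; move 21988465/100521 to the remainder.
  remainder -4397693/100521*x_2 + 21988465/100521 ≠ 0; add h_5 = -4397693/100521*x_2 + 21988465/100521 to the basis.

S(f_2,f_3): lcm = x_1*x_2. S = 8/3*x_1 + 11/3*x_2**3 - 290/3*x_2 + 115/3.
  leading term x_1: subtract (-8/9)·f_3 from 8/3*x_1 + 11/3*x_2**3 - 290/3*x_2 + 115/3 → 11/3*x_2**3 + 88/9*x_2**2 - 290/3*x_2 - 1975/9
  leading term x_2**3: subtract (-33/1241*x_2)·h_4 from 11/3*x_2**3 + 88/9*x_2**2 - 290/3*x_2 - 1975/9 → 94985/11169*x_2**2 + 5090/3723*x_2 - 1975/9
  leading term x_2**2: subtract (-94985/1540081)·h_4 from 94985/11169*x_2**2 + 5090/3723*x_2 - 1975/9 → -21988465/13860729*x_2 + 109942325/13860729
  leading term x_2: subtract (45/1241)·h_5 from -21988465/13860729*x_2 + 109942325/13860729 → 0
  remainder 0.

S(f_1,h_4): leading monomials are coprime, so the S-polynomial reduces to 0 (Buchberger's first criterion).
S(f_2,h_4): lcm = x_1*x_2**2. S = 8635/3723*x_1*x_2 + 33180/1241*x_1 + 115/3*x_2.
  leading term x_1*x_2: subtract (8635/11169)·f_2 from 8635/3723*x_1*x_2 + 33180/1241*x_1 + 115/3*x_2 → 229540/11169*x_1 + 115/3*x_2 - 993025/11169
  leading term x_1: subtract (-229540/33507)·f_3 from 229540/11169*x_1 + 115/3*x_2 - 993025/11169 → 2524940/33507*x_2**2 + 115/3*x_2 - 69545675/33507
  leading term x_2**2: subtract (-2524940/4620243)·h_4 from 2524940/33507*x_2**2 + 115/3*x_2 - 69545675/33507 → 505734695/41582187*x_2 - 2528673475/41582187
  leading term x_2: subtract (-345/1241)·h_5 from 505734695/41582187*x_2 - 2528673475/41582187 → 0
  remainder 0.

S(f_3,h_4): leading monomials are coprime, so the S-polynomial reduces to 0 (Buchberger's first criterion).
S(f_1,h_5): leading monomials are coprime, so the S-polynomial reduces to 0 (Buchberger's first criterion).
S(f_2,h_5): lcm = x_1*x_2. S = 23/3*x_1 + 115/3.
  leading term x_1: subtract (-23/9)·f_3 from 23/3*x_1 + 115/3 → 253/9*x_2**2 - 6325/9
  leading term x_2**2: subtract (-253/1241)·h_4 from 253/9*x_2**2 - 6325/9 → -109043/11169*x_2 + 545215/11169
  leading term x_2: subtract (981387/4397693)·h_5 from -109043/11169*x_2 + 545215/11169 → 0
  remainder 0.

S(f_3,h_5): leading monomials are coprime, so the S-polynomial reduces to 0 (Buchberger's first criterion).
S(h_4,h_5): lcm = x_2**2. S = 6636/1241*x_2 - 33180/1241.
  leading term x_2: subtract (-6804/55667)·h_5 from 6636/1241*x_2 - 33180/1241 → 0
  remainder 0.

Every S-polynomial of the final basis reduces to 0, so we have a Gröbner basis.
Inter-reduce: drop elements whose leading term is divisible by another's, tail-reduce, and make monic.
Reduced Gröbner basis: {x_1 + 5, x_2 - 5}.

Elimination: the polynomial x_2 - 5 lies in the elimination ideal for x_2, so x_2 ∈ {5}. For each such x_2, the remaining basis elements (now univariate) give the rest of the solution.
  x_2 = 5: the earlier basis element becomes x_1 + 5 = 0, giving x_1 = -5 — point (-5, 5).
Each listed point satisfies every original equation (direct substitution).
This is the nonlinear analogue of row-reducing a linear system.

{(-5, 5)}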